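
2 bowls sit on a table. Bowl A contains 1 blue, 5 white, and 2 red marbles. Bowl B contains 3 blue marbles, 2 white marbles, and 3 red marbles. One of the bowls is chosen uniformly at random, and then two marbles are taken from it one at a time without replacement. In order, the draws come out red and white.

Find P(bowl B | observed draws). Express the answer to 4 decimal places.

Compute the likelihood of the observed sequence for each case: P(data | bowl A) = (2/8)(5/7) = 5/28; P(data | bowl B) = (3/8)(2/7) = 3/28.
Multiplying each by its prior: 1/2 · 5/28 = 5/56, 1/2 · 3/28 = 3/56; summing to 1/7.
By Bayes' rule, P(bowl B | data) = (3/56) / (1/7) = 3/8.

0.3750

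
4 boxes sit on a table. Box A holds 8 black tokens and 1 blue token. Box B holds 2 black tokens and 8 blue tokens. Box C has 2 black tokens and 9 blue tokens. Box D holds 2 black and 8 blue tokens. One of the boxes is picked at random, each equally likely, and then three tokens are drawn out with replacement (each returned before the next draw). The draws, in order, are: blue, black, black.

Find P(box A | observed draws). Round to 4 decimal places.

0.4909

The likelihood of the observed sequence under each hypothesis: P(data | box A) = (1/9)(8/9)(8/9) = 0.087791; P(data | box B) = (8/10)(2/10)(2/10) = 0.032; P(data | box C) = (9/11)(2/11)(2/11) = 0.027047; P(data | box D) = (8/10)(2/10)(2/10) = 0.032.
Weighting by the prior gives 1/4 · 0.087791 = 0.021948, 1/4 · 0.032 = 0.008, 1/4 · 0.027047 = 0.0067618, 1/4 · 0.032 = 0.008; with total 0.04471.
By Bayes' rule, P(box A | data) = (0.021948) / (0.04471) = 0.4909.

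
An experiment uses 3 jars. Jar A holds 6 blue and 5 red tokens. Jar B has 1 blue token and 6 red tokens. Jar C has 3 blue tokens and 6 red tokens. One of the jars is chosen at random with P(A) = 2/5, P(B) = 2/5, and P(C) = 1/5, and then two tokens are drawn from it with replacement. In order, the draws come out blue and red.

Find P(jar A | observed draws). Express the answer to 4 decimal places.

0.5149

For each hypothesis, P(data | H) works out to: P(data | jar A) = (6/11)(5/11) = 0.24793; P(data | jar B) = (1/7)(6/7) = 0.12245; P(data | jar C) = (3/9)(6/9) = 0.22222.
Weighting by the prior gives 2/5 · 0.24793 = 0.099174, 2/5 · 0.12245 = 0.04898, 1/5 · 0.22222 = 0.044444; with total 0.1926.
Therefore the posterior P(jar A | data) = (0.099174) / (0.1926) = 0.51493.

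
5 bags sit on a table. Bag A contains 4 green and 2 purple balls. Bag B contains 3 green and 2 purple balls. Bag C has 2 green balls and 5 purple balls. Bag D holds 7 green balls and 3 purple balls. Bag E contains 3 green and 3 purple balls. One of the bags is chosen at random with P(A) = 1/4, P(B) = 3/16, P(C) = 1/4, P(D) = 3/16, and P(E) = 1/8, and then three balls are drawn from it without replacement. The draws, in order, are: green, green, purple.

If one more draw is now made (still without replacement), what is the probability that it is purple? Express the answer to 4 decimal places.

Compute the likelihood of the observed sequence for each case: P(data | bag A) = (4/6)(3/5)(2/4) = 0.2; P(data | bag B) = (3/5)(2/4)(2/3) = 0.2; P(data | bag C) = (2/7)(1/6)(5/5) = 0.047619; P(data | bag D) = (7/10)(6/9)(3/8) = 0.175; P(data | bag E) = (3/6)(2/5)(3/4) = 0.15.
Weighting by the prior gives 1/4 · 0.2 = 0.05, 3/16 · 0.2 = 0.0375, 1/4 · 0.047619 = 0.011905, 3/16 · 0.175 = 0.032813, 1/8 · 0.15 = 0.01875; these sum to 0.15097.
The posterior is then P(bag A | data) = 0.3312, P(bag B | data) = 0.2484, P(bag C | data) = 0.078857, P(bag D | data) = 0.21735, P(bag E | data) = 0.1242.
So P(purple next | data) = Σ P(purple next | H) P(H | data) = (1/3)(0.3312) + (1/2)(0.2484) + (1)(0.078857) + (2/7)(0.21735) + (2/3)(0.1242) = 0.45835.

0.4584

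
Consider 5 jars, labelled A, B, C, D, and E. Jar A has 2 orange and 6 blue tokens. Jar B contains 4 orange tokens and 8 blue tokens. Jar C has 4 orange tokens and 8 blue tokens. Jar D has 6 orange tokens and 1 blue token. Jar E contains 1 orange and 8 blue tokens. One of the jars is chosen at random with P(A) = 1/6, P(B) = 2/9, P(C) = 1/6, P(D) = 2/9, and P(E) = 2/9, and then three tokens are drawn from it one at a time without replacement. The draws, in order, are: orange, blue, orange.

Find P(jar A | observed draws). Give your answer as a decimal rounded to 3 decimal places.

0.090

Compute the likelihood of the observed sequence for each case: P(data | jar A) = (2/8)(6/7)(1/6) = 0.035714; P(data | jar B) = (4/12)(8/11)(3/10) = 0.072727; P(data | jar C) = (4/12)(8/11)(3/10) = 0.072727; P(data | jar D) = (6/7)(1/6)(5/5) = 0.14286; P(data | jar E) = (1/9)(8/8)(0/7) = 0.
Multiplying each by its prior: 1/6 · 0.035714 = 0.0059524, 2/9 · 0.072727 = 0.016162, 1/6 · 0.072727 = 0.012121, 2/9 · 0.14286 = 0.031746, 2/9 · 0 = 0; summing to 0.065981.
By Bayes' rule, P(jar A | data) = (0.0059524) / (0.065981) = 0.090213.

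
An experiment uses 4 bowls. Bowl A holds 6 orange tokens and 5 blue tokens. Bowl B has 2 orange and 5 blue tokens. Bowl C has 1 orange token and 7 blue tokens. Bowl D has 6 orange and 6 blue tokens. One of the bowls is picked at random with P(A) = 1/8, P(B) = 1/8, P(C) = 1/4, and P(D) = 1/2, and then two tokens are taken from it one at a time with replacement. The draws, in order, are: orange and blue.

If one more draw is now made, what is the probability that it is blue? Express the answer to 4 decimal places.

Under each hypothesis, the probability of the observed sequence is: P(data | bowl A) = (6/11)(5/11) = 0.24793; P(data | bowl B) = (2/7)(5/7) = 0.20408; P(data | bowl C) = (1/8)(7/8) = 0.10938; P(data | bowl D) = (6/12)(6/12) = 0.25.
The prior-weighted likelihoods are 1/8 · 0.24793 = 0.030992, 1/8 · 0.20408 = 0.02551, 1/4 · 0.10938 = 0.027344, 1/2 · 0.25 = 0.125; summing to 0.20885.
Dividing through by the total gives posterior P(bowl A | data) = 0.1484, P(bowl B | data) = 0.12215, P(bowl C | data) = 0.13093, P(bowl D | data) = 0.59853.
So P(blue next | data) = Σ P(blue next | H) P(H | data) = (5/11)(0.1484) + (5/7)(0.12215) + (7/8)(0.13093) + (1/2)(0.59853) = 0.56853.

0.5685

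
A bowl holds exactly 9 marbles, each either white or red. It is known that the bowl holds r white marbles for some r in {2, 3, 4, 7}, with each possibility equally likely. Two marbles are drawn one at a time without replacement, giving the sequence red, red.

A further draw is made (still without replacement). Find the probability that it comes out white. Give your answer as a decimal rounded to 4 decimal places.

Compute the likelihood of the observed sequence for each case: P(data | r = 2) = (7/9)(6/8) = 7/12; P(data | r = 3) = (6/9)(5/8) = 5/12; P(data | r = 4) = (5/9)(4/8) = 5/18; P(data | r = 7) = (2/9)(1/8) = 1/36.
The prior-weighted likelihoods are 1/4 · 7/12 = 7/48, 1/4 · 5/12 = 5/48, 1/4 · 5/18 = 5/72, 1/4 · 1/36 = 1/144; with total 47/144.
The posterior is then P(r = 2 | data) = 21/47, P(r = 3 | data) = 15/47, P(r = 4 | data) = 10/47, P(r = 7 | data) = 1/47.
So P(white next | data) = Σ P(white next | H) P(H | data) = (2/7)(21/47) + (3/7)(15/47) + (4/7)(10/47) + (1)(1/47) = 134/329.

0.4073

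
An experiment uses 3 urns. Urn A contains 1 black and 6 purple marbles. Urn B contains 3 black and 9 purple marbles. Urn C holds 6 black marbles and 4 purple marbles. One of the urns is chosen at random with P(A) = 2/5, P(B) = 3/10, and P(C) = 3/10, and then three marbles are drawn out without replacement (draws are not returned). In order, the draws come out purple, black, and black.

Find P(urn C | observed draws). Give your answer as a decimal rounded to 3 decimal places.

For each hypothesis, P(data | H) works out to: P(data | urn A) = (6/7)(1/6)(0/5) = 0; P(data | urn B) = (9/12)(3/11)(2/10) = 0.040909; P(data | urn C) = (4/10)(6/9)(5/8) = 0.16667.
Multiplying each by its prior: 2/5 · 0 = 0, 3/10 · 0.040909 = 0.012273, 3/10 · 0.16667 = 0.05; with total 0.062273.
So P(urn C | data) = (0.05) / (0.062273) = 0.80292.

0.803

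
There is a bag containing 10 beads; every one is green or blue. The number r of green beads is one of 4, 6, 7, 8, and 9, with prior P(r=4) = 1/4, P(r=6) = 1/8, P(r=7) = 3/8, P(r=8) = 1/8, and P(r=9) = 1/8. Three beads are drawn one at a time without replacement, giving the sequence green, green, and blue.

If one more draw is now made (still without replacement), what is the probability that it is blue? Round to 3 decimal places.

0.337

Under each hypothesis, the probability of the observed sequence is: P(data | r = 4) = (4/10)(3/9)(6/8) = 0.1; P(data | r = 6) = (6/10)(5/9)(4/8) = 0.16667; P(data | r = 7) = (7/10)(6/9)(3/8) = 0.175; P(data | r = 8) = (8/10)(7/9)(2/8) = 0.15556; P(data | r = 9) = (9/10)(8/9)(1/8) = 0.1.
The prior-weighted likelihoods are 1/4 · 0.1 = 0.025, 1/8 · 0.16667 = 0.020833, 3/8 · 0.175 = 0.065625, 1/8 · 0.15556 = 0.019444, 1/8 · 0.1 = 0.0125; summing to 0.1434.
Normalising, the posterior is P(r = 4 | data) = 0.17433, P(r = 6 | data) = 0.14528, P(r = 7 | data) = 0.45763, P(r = 8 | data) = 0.13559, P(r = 9 | data) = 0.087167.
So P(blue next | data) = Σ P(blue next | H) P(H | data) = (5/7)(0.17433) + (3/7)(0.14528) + (2/7)(0.45763) + (1/7)(0.13559) + (0)(0.087167) = 0.33691.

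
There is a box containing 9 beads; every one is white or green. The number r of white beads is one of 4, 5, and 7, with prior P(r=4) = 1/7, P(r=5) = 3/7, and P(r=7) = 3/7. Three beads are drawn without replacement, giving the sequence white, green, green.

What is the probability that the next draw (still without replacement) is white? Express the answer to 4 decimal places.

0.6689

The likelihood of the observed sequence under each hypothesis: P(data | r = 4) = (4/9)(5/8)(4/7) = 0.15873; P(data | r = 5) = (5/9)(4/8)(3/7) = 0.11905; P(data | r = 7) = (7/9)(2/8)(1/7) = 0.027778.
The prior-weighted likelihoods are 1/7 · 0.15873 = 0.022676, 3/7 · 0.11905 = 0.05102, 3/7 · 0.027778 = 0.011905; with total 0.085601.
The posterior is then P(r = 4 | data) = 0.2649, P(r = 5 | data) = 0.59603, P(r = 7 | data) = 0.13907.
So P(white next | data) = Σ P(white next | H) P(H | data) = (1/2)(0.2649) + (2/3)(0.59603) + (1)(0.13907) = 0.66887.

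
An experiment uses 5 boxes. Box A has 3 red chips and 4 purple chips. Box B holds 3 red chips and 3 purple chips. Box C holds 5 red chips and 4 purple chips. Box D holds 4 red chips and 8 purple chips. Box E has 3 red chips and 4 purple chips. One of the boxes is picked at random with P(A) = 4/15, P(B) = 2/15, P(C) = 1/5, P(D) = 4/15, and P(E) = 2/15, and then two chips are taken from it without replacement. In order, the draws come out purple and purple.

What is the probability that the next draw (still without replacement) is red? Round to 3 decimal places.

0.548

Under each hypothesis, the probability of the observed sequence is: P(data | box A) = (4/7)(3/6) = 0.28571; P(data | box B) = (3/6)(2/5) = 0.2; P(data | box C) = (4/9)(3/8) = 0.16667; P(data | box D) = (8/12)(7/11) = 0.42424; P(data | box E) = (4/7)(3/6) = 0.28571.
Multiplying each by its prior: 4/15 · 0.28571 = 0.07619, 2/15 · 0.2 = 0.026667, 1/5 · 0.16667 = 0.033333, 4/15 · 0.42424 = 0.11313, 2/15 · 0.28571 = 0.038095; these sum to 0.28742.
Dividing through by the total gives posterior P(box A | data) = 0.26509, P(box B | data) = 0.09278, P(box C | data) = 0.11598, P(box D | data) = 0.39361, P(box E | data) = 0.13254.
The predictive probability is P(red next | data) = (3/5)(0.26509) + (3/4)(0.09278) + (5/7)(0.11598) + (2/5)(0.39361) + (3/5)(0.13254) = 0.54845.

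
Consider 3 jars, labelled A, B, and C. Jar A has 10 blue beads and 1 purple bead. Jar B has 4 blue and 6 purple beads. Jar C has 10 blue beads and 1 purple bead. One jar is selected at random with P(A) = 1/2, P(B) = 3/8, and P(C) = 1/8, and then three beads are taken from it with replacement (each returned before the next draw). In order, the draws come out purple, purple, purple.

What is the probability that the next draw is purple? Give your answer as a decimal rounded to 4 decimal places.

0.5971

Under each hypothesis, the probability of the observed sequence is: P(data | jar A) = (1/11)(1/11)(1/11) = 0.00075131; P(data | jar B) = (6/10)(6/10)(6/10) = 0.216; P(data | jar C) = (1/11)(1/11)(1/11) = 0.00075131.
The prior-weighted likelihoods are 1/2 · 0.00075131 = 0.00037566, 3/8 · 0.216 = 0.081, 1/8 · 0.00075131 = 9.3914e-05; these sum to 0.08147.
Normalising, the posterior is P(jar A | data) = 0.004611, P(jar B | data) = 0.99424, P(jar C | data) = 0.0011528.
So P(purple next | data) = Σ P(purple next | H) P(H | data) = (1/11)(0.004611) + (3/5)(0.99424) + (1/11)(0.0011528) = 0.59707.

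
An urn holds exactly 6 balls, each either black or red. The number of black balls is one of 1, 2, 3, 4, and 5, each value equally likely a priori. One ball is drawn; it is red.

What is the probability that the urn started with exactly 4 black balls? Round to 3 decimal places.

0.133

The likelihood of this draw under each hypothesis: P(data | r = 1) = (5/6) = 5/6; P(data | r = 2) = (4/6) = 2/3; P(data | r = 3) = (3/6) = 1/2; P(data | r = 4) = (2/6) = 1/3; P(data | r = 5) = (1/6) = 1/6.
The prior-weighted likelihoods are 1/5 · 5/6 = 1/6, 1/5 · 2/3 = 2/15, 1/5 · 1/2 = 1/10, 1/5 · 1/3 = 1/15, 1/5 · 1/6 = 1/30; with total 1/2.
By Bayes' rule, P(r = 4 | data) = (1/15) / (1/2) = 2/15.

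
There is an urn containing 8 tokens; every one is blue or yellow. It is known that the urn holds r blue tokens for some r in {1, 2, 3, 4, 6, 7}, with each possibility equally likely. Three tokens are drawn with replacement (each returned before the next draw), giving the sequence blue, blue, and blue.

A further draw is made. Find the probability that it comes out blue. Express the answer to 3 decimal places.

0.768

Under each hypothesis, the probability of the observed sequence is: P(data | r = 1) = (1/8)(1/8)(1/8) = 0.0019531; P(data | r = 2) = (2/8)(2/8)(2/8) = 0.015625; P(data | r = 3) = (3/8)(3/8)(3/8) = 0.052734; P(data | r = 4) = (4/8)(4/8)(4/8) = 0.125; P(data | r = 6) = (6/8)(6/8)(6/8) = 0.42188; P(data | r = 7) = (7/8)(7/8)(7/8) = 0.66992.
Weighting by the prior gives 1/6 · 0.0019531 = 0.00032552, 1/6 · 0.015625 = 0.0026042, 1/6 · 0.052734 = 0.0087891, 1/6 · 0.125 = 0.020833, 1/6 · 0.42188 = 0.070312, 1/6 · 0.66992 = 0.11165; with total 0.21452.
Normalising, the posterior is P(r = 1 | data) = 0.0015175, P(r = 2 | data) = 0.01214, P(r = 3 | data) = 0.040971, P(r = 4 | data) = 0.097117, P(r = 6 | data) = 0.32777, P(r = 7 | data) = 0.52049.
So P(blue next | data) = Σ P(blue next | H) P(H | data) = (1/8)(0.0015175) + (1/4)(0.01214) + (3/8)(0.040971) + (1/2)(0.097117) + (3/4)(0.32777) + (7/8)(0.52049) = 0.7684.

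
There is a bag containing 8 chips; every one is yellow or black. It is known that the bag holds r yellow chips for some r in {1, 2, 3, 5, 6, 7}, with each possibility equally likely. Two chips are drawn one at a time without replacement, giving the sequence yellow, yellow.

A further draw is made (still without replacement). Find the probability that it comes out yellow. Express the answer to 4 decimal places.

Compute the likelihood of the observed sequence for each case: P(data | r = 1) = (1/8)(0/7) = 0; P(data | r = 2) = (2/8)(1/7) = 1/28; P(data | r = 3) = (3/8)(2/7) = 3/28; P(data | r = 5) = (5/8)(4/7) = 5/14; P(data | r = 6) = (6/8)(5/7) = 15/28; P(data | r = 7) = (7/8)(6/7) = 3/4.
Weighting by the prior gives 1/6 · 0 = 0, 1/6 · 1/28 = 1/168, 1/6 · 3/28 = 1/56, 1/6 · 5/14 = 5/84, 1/6 · 15/28 = 5/56, 1/6 · 3/4 = 1/8; with total 25/84.
Normalising, the posterior is P(r = 1 | data) = 0, P(r = 2 | data) = 1/50, P(r = 3 | data) = 3/50, P(r = 5 | data) = 1/5, P(r = 6 | data) = 3/10, P(r = 7 | data) = 21/50.
So P(yellow next | data) = Σ P(yellow next | H) P(H | data) = (0)(1/50) + (1/6)(3/50) + (1/2)(1/5) + (2/3)(3/10) + (5/6)(21/50) = 33/50.

0.6600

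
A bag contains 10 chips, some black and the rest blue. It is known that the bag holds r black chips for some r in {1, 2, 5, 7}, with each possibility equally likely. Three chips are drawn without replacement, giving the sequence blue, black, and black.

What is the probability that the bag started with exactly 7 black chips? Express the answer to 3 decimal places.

0.521

The likelihood of the observed sequence under each hypothesis: P(data | r = 1) = (9/10)(1/9)(0/8) = 0; P(data | r = 2) = (8/10)(2/9)(1/8) = 0.022222; P(data | r = 5) = (5/10)(5/9)(4/8) = 0.13889; P(data | r = 7) = (3/10)(7/9)(6/8) = 0.175.
Multiplying each by its prior: 1/4 · 0 = 0, 1/4 · 0.022222 = 0.0055556, 1/4 · 0.13889 = 0.034722, 1/4 · 0.175 = 0.04375; these sum to 0.084028.
Hence P(r = 7 | data) = (0.04375) / (0.084028) = 0.52066.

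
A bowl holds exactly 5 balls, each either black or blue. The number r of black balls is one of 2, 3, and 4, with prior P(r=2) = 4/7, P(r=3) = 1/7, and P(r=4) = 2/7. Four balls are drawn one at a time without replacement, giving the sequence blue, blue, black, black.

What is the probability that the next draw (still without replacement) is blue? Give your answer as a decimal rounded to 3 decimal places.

Compute the likelihood of the observed sequence for each case: P(data | r = 2) = (3/5)(2/4)(2/3)(1/2) = 1/10; P(data | r = 3) = (2/5)(1/4)(3/3)(2/2) = 1/10; P(data | r = 4) = (1/5)(0/4) = 0.
Weighting by the prior gives 4/7 · 1/10 = 2/35, 1/7 · 1/10 = 1/70, 2/7 · 0 = 0; with total 1/14.
The posterior is then P(r = 2 | data) = 4/5, P(r = 3 | data) = 1/5, P(r = 4 | data) = 0.
Averaging over the posterior, P(blue next | data) = (1)(4/5) + (0)(1/5) = 4/5.

0.800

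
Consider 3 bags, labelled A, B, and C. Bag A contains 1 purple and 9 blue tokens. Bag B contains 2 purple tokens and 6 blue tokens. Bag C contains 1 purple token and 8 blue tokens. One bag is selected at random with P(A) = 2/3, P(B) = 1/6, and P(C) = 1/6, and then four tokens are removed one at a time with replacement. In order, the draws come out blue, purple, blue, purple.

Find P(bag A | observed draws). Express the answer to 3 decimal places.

0.419

Compute the likelihood of the observed sequence for each case: P(data | bag A) = (9/10)(1/10)(9/10)(1/10) = 0.0081; P(data | bag B) = (6/8)(2/8)(6/8)(2/8) = 0.035156; P(data | bag C) = (8/9)(1/9)(8/9)(1/9) = 0.0097546.
Weighting by the prior gives 2/3 · 0.0081 = 0.0054, 1/6 · 0.035156 = 0.0058594, 1/6 · 0.0097546 = 0.0016258; these sum to 0.012885.
By Bayes' rule, P(bag A | data) = (0.0054) / (0.012885) = 0.41909.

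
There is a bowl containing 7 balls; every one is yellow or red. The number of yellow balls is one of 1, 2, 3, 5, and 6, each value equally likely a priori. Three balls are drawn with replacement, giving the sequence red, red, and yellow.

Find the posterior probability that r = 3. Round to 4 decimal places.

0.3000

Compute the likelihood of the observed sequence for each case: P(data | r = 1) = (6/7)(6/7)(1/7) = 0.10496; P(data | r = 2) = (5/7)(5/7)(2/7) = 0.14577; P(data | r = 3) = (4/7)(4/7)(3/7) = 0.13994; P(data | r = 5) = (2/7)(2/7)(5/7) = 0.058309; P(data | r = 6) = (1/7)(1/7)(6/7) = 0.017493.
Weighting by the prior gives 1/5 · 0.10496 = 0.020991, 1/5 · 0.14577 = 0.029155, 1/5 · 0.13994 = 0.027988, 1/5 · 0.058309 = 0.011662, 1/5 · 0.017493 = 0.0034985; these sum to 0.093294.
By Bayes' rule, P(r = 3 | data) = (0.027988) / (0.093294) = 0.3.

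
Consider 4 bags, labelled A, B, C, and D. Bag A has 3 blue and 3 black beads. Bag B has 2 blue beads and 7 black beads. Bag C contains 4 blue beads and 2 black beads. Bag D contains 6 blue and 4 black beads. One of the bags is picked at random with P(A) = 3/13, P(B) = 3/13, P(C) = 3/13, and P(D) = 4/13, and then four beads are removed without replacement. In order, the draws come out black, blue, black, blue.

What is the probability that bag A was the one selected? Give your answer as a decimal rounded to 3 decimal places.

0.345

Under each hypothesis, the probability of the observed sequence is: P(data | bag A) = (3/6)(3/5)(2/4)(2/3) = 0.1; P(data | bag B) = (7/9)(2/8)(6/7)(1/6) = 0.027778; P(data | bag C) = (2/6)(4/5)(1/4)(3/3) = 0.066667; P(data | bag D) = (4/10)(6/9)(3/8)(5/7) = 0.071429.
Weighting by the prior gives 3/13 · 0.1 = 0.023077, 3/13 · 0.027778 = 0.0064103, 3/13 · 0.066667 = 0.015385, 4/13 · 0.071429 = 0.021978; summing to 0.06685.
Hence P(bag A | data) = (0.023077) / (0.06685) = 0.34521.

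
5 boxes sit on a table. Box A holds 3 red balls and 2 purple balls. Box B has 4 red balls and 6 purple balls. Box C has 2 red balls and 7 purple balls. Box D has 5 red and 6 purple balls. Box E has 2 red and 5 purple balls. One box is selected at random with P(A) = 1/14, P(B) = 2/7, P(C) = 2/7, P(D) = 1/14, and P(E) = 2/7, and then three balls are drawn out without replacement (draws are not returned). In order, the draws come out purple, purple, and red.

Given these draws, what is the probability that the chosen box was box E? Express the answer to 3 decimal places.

Under each hypothesis, the probability of the observed sequence is: P(data | box A) = (2/5)(1/4)(3/3) = 0.1; P(data | box B) = (6/10)(5/9)(4/8) = 0.16667; P(data | box C) = (7/9)(6/8)(2/7) = 0.16667; P(data | box D) = (6/11)(5/10)(5/9) = 0.15152; P(data | box E) = (5/7)(4/6)(2/5) = 0.19048.
The prior-weighted likelihoods are 1/14 · 0.1 = 0.0071429, 2/7 · 0.16667 = 0.047619, 2/7 · 0.16667 = 0.047619, 1/14 · 0.15152 = 0.010823, 2/7 · 0.19048 = 0.054422; with total 0.16763.
Therefore the posterior P(box E | data) = (0.054422) / (0.16763) = 0.32466.

0.325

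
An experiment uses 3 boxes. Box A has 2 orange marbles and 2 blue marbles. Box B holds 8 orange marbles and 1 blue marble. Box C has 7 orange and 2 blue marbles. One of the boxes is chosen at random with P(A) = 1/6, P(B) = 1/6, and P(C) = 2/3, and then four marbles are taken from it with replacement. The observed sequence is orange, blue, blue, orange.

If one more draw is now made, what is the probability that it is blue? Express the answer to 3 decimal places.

The likelihood of the observed sequence under each hypothesis: P(data | box A) = (2/4)(2/4)(2/4)(2/4) = 0.0625; P(data | box B) = (8/9)(1/9)(1/9)(8/9) = 0.0097546; P(data | box C) = (7/9)(2/9)(2/9)(7/9) = 0.029873.
Multiplying each by its prior: 1/6 · 0.0625 = 0.010417, 1/6 · 0.0097546 = 0.0016258, 2/3 · 0.029873 = 0.019916; summing to 0.031958.
The posterior is then P(box A | data) = 0.32595, P(box B | data) = 0.050872, P(box C | data) = 0.62318.
Averaging over the posterior, P(blue next | data) = (1/2)(0.32595) + (1/9)(0.050872) + (2/9)(0.62318) = 0.30711.

0.307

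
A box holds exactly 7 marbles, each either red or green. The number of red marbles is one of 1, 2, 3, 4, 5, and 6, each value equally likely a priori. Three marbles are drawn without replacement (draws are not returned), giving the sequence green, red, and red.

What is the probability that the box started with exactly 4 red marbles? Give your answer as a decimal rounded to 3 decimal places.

The likelihood of the observed sequence under each hypothesis: P(data | r = 1) = (6/7)(1/6)(0/5) = 0; P(data | r = 2) = (5/7)(2/6)(1/5) = 1/21; P(data | r = 3) = (4/7)(3/6)(2/5) = 4/35; P(data | r = 4) = (3/7)(4/6)(3/5) = 6/35; P(data | r = 5) = (2/7)(5/6)(4/5) = 4/21; P(data | r = 6) = (1/7)(6/6)(5/5) = 1/7.
The prior-weighted likelihoods are 1/6 · 0 = 0, 1/6 · 1/21 = 1/126, 1/6 · 4/35 = 2/105, 1/6 · 6/35 = 1/35, 1/6 · 4/21 = 2/63, 1/6 · 1/7 = 1/42; with total 1/9.
By Bayes' rule, P(r = 4 | data) = (1/35) / (1/9) = 9/35.

0.257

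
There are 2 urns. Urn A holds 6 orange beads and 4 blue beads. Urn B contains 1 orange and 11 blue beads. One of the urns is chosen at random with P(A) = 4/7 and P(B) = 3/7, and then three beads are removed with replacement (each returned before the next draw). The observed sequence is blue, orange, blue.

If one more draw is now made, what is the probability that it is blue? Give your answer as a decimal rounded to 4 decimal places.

0.5827

For each hypothesis, P(data | H) works out to: P(data | urn A) = (4/10)(6/10)(4/10) = 0.096; P(data | urn B) = (11/12)(1/12)(11/12) = 0.070023.
Multiplying each by its prior: 4/7 · 0.096 = 0.054857, 3/7 · 0.070023 = 0.03001; summing to 0.084867.
Dividing through by the total gives posterior P(urn A | data) = 0.64639, P(urn B | data) = 0.35361.
The predictive probability is P(blue next | data) = (2/5)(0.64639) + (11/12)(0.35361) = 0.5827.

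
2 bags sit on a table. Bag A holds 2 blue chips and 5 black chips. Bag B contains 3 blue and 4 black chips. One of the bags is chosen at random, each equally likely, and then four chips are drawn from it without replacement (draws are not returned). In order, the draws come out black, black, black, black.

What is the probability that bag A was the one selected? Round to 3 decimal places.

0.833

The likelihood of the observed sequence under each hypothesis: P(data | bag A) = (5/7)(4/6)(3/5)(2/4) = 1/7; P(data | bag B) = (4/7)(3/6)(2/5)(1/4) = 1/35.
Multiplying each by its prior: 1/2 · 1/7 = 1/14, 1/2 · 1/35 = 1/70; these sum to 3/35.
By Bayes' rule, P(bag A | data) = (1/14) / (3/35) = 5/6.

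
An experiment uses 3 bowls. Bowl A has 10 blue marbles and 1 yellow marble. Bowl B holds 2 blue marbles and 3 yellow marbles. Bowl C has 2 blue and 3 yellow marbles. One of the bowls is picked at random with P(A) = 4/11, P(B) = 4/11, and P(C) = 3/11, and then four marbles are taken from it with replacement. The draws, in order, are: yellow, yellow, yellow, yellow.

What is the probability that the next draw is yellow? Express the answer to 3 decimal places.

The likelihood of the observed sequence under each hypothesis: P(data | bowl A) = (1/11)(1/11)(1/11)(1/11) = 6.8301e-05; P(data | bowl B) = (3/5)(3/5)(3/5)(3/5) = 0.1296; P(data | bowl C) = (3/5)(3/5)(3/5)(3/5) = 0.1296.
The prior-weighted likelihoods are 4/11 · 6.8301e-05 = 2.4837e-05, 4/11 · 0.1296 = 0.047127, 3/11 · 0.1296 = 0.035345; these sum to 0.082498.
The posterior is then P(bowl A | data) = 0.00030106, P(bowl B | data) = 0.57126, P(bowl C | data) = 0.42844.
So P(yellow next | data) = Σ P(yellow next | H) P(H | data) = (1/11)(0.00030106) + (3/5)(0.57126) + (3/5)(0.42844) = 0.59985.

0.600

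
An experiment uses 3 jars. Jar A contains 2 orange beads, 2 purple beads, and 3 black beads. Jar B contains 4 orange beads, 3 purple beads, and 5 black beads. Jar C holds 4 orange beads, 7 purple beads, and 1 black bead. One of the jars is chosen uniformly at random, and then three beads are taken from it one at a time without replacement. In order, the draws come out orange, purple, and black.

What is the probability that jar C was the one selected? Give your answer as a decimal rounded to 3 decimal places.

Compute the likelihood of the observed sequence for each case: P(data | jar A) = (2/7)(2/6)(3/5) = 2/35; P(data | jar B) = (4/12)(3/11)(5/10) = 1/22; P(data | jar C) = (4/12)(7/11)(1/10) = 7/330.
The prior-weighted likelihoods are 1/3 · 2/35 = 2/105, 1/3 · 1/22 = 1/66, 1/3 · 7/330 = 7/990; summing to 13/315.
Hence P(jar C | data) = (7/990) / (13/315) = 49/286.

0.171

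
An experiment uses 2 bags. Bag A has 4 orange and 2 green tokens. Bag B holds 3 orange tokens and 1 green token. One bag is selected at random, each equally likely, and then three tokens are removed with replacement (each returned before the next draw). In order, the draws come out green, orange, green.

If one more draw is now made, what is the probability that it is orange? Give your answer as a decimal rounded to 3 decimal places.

The likelihood of the observed sequence under each hypothesis: P(data | bag A) = (2/6)(4/6)(2/6) = 0.074074; P(data | bag B) = (1/4)(3/4)(1/4) = 0.046875.
Multiplying each by its prior: 1/2 · 0.074074 = 0.037037, 1/2 · 0.046875 = 0.023438; summing to 0.060475.
Dividing through by the total gives posterior P(bag A | data) = 0.61244, P(bag B | data) = 0.38756.
Averaging over the posterior, P(orange next | data) = (2/3)(0.61244) + (3/4)(0.38756) = 0.69896.

0.699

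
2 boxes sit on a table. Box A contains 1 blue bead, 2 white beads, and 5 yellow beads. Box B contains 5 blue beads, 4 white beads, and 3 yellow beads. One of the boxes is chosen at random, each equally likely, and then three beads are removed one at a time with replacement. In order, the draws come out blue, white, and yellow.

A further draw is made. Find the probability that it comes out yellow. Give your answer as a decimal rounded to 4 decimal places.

0.3850

The likelihood of the observed sequence under each hypothesis: P(data | box A) = (1/8)(2/8)(5/8) = 0.019531; P(data | box B) = (5/12)(4/12)(3/12) = 0.034722.
Weighting by the prior gives 1/2 · 0.019531 = 0.0097656, 1/2 · 0.034722 = 0.017361; summing to 0.027127.
The posterior is then P(box A | data) = 0.36, P(box B | data) = 0.64.
So P(yellow next | data) = Σ P(yellow next | H) P(H | data) = (5/8)(0.36) + (1/4)(0.64) = 0.385.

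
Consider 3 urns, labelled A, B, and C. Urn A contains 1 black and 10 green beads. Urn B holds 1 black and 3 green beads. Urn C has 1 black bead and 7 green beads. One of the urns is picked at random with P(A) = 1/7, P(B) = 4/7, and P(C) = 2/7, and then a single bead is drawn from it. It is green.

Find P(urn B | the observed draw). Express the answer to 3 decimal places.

The likelihood of this draw under each hypothesis: P(data | urn A) = (10/11) = 10/11; P(data | urn B) = (3/4) = 3/4; P(data | urn C) = (7/8) = 7/8.
The prior-weighted likelihoods are 1/7 · 10/11 = 10/77, 4/7 · 3/4 = 3/7, 2/7 · 7/8 = 1/4; with total 249/308.
Therefore the posterior P(urn B | data) = (3/7) / (249/308) = 44/83.

0.530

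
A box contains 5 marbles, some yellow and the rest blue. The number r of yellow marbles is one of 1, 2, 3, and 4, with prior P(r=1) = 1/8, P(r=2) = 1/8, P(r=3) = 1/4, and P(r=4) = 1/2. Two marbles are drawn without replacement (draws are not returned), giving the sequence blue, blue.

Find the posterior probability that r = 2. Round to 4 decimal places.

0.2727

For each hypothesis, P(data | H) works out to: P(data | r = 1) = (4/5)(3/4) = 3/5; P(data | r = 2) = (3/5)(2/4) = 3/10; P(data | r = 3) = (2/5)(1/4) = 1/10; P(data | r = 4) = (1/5)(0/4) = 0.
Multiplying each by its prior: 1/8 · 3/5 = 3/40, 1/8 · 3/10 = 3/80, 1/4 · 1/10 = 1/40, 1/2 · 0 = 0; these sum to 11/80.
Therefore the posterior P(r = 2 | data) = (3/80) / (11/80) = 3/11.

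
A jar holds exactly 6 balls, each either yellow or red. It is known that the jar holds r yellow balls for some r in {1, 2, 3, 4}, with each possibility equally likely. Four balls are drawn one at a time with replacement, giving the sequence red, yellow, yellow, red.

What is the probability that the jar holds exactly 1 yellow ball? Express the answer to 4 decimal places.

For each hypothesis, P(data | H) works out to: P(data | r = 1) = (5/6)(1/6)(1/6)(5/6) = 0.01929; P(data | r = 2) = (4/6)(2/6)(2/6)(4/6) = 0.049383; P(data | r = 3) = (3/6)(3/6)(3/6)(3/6) = 0.0625; P(data | r = 4) = (2/6)(4/6)(4/6)(2/6) = 0.049383.
Weighting by the prior gives 1/4 · 0.01929 = 0.0048225, 1/4 · 0.049383 = 0.012346, 1/4 · 0.0625 = 0.015625, 1/4 · 0.049383 = 0.012346; with total 0.045139.
Therefore the posterior P(r = 1 | data) = (0.0048225) / (0.045139) = 0.10684.

0.1068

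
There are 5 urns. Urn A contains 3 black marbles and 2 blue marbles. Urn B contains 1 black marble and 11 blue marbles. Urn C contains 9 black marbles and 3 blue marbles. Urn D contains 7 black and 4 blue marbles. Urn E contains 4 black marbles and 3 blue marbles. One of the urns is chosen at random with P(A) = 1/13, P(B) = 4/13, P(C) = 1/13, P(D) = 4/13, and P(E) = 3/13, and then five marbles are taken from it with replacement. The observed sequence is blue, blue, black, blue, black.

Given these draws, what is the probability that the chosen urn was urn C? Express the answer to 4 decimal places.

0.0422

For each hypothesis, P(data | H) works out to: P(data | urn A) = (2/5)(2/5)(3/5)(2/5)(3/5) = 0.02304; P(data | urn B) = (11/12)(11/12)(1/12)(11/12)(1/12) = 0.005349; P(data | urn C) = (3/12)(3/12)(9/12)(3/12)(9/12) = 0.0087891; P(data | urn D) = (4/11)(4/11)(7/11)(4/11)(7/11) = 0.019472; P(data | urn E) = (3/7)(3/7)(4/7)(3/7)(4/7) = 0.025704.
Multiplying each by its prior: 1/13 · 0.02304 = 0.0017723, 4/13 · 0.005349 = 0.0016458, 1/13 · 0.0087891 = 0.00067608, 4/13 · 0.019472 = 0.0059914, 3/13 · 0.025704 = 0.0059316; with total 0.016017.
So P(urn C | data) = (0.00067608) / (0.016017) = 0.04221.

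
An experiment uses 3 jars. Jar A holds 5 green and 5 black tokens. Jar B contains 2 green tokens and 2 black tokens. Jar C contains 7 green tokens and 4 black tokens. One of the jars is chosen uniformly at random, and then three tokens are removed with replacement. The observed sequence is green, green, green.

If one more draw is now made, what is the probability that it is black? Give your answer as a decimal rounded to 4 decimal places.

0.4308

Under each hypothesis, the probability of the observed sequence is: P(data | jar A) = (5/10)(5/10)(5/10) = 0.125; P(data | jar B) = (2/4)(2/4)(2/4) = 0.125; P(data | jar C) = (7/11)(7/11)(7/11) = 0.2577.
Weighting by the prior gives 1/3 · 0.125 = 0.041667, 1/3 · 0.125 = 0.041667, 1/3 · 0.2577 = 0.0859; with total 0.16923.
Normalising, the posterior is P(jar A | data) = 0.24621, P(jar B | data) = 0.24621, P(jar C | data) = 0.50758.
So P(black next | data) = Σ P(black next | H) P(H | data) = (1/2)(0.24621) + (1/2)(0.24621) + (4/11)(0.50758) = 0.43078.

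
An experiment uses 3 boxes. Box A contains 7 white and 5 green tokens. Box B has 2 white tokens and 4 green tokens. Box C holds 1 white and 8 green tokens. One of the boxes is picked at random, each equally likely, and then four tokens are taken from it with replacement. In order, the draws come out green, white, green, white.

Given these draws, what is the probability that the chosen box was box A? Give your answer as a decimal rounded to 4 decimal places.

0.4997

Under each hypothesis, the probability of the observed sequence is: P(data | box A) = (5/12)(7/12)(5/12)(7/12) = 0.059076; P(data | box B) = (4/6)(2/6)(4/6)(2/6) = 0.049383; P(data | box C) = (8/9)(1/9)(8/9)(1/9) = 0.0097546.
Weighting by the prior gives 1/3 · 0.059076 = 0.019692, 1/3 · 0.049383 = 0.016461, 1/3 · 0.0097546 = 0.0032515; with total 0.039404.
Hence P(box A | data) = (0.019692) / (0.039404) = 0.49974.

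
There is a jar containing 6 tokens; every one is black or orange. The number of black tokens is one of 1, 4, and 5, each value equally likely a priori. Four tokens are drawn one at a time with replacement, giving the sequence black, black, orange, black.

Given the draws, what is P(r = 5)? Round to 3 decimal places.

For each hypothesis, P(data | H) works out to: P(data | r = 1) = (1/6)(1/6)(5/6)(1/6) = 0.003858; P(data | r = 4) = (4/6)(4/6)(2/6)(4/6) = 0.098765; P(data | r = 5) = (5/6)(5/6)(1/6)(5/6) = 0.096451.
Multiplying each by its prior: 1/3 · 0.003858 = 0.001286, 1/3 · 0.098765 = 0.032922, 1/3 · 0.096451 = 0.03215; these sum to 0.066358.
Therefore the posterior P(r = 5 | data) = (0.03215) / (0.066358) = 0.4845.

0.484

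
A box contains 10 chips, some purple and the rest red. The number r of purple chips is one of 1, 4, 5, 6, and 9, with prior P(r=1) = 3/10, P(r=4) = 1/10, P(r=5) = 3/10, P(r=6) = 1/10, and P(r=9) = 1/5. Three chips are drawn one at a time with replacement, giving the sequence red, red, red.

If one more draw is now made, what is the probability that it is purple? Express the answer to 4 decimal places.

0.1873

Under each hypothesis, the probability of the observed sequence is: P(data | r = 1) = (9/10)(9/10)(9/10) = 0.729; P(data | r = 4) = (6/10)(6/10)(6/10) = 0.216; P(data | r = 5) = (5/10)(5/10)(5/10) = 0.125; P(data | r = 6) = (4/10)(4/10)(4/10) = 0.064; P(data | r = 9) = (1/10)(1/10)(1/10) = 0.001.
Weighting by the prior gives 3/10 · 0.729 = 0.2187, 1/10 · 0.216 = 0.0216, 3/10 · 0.125 = 0.0375, 1/10 · 0.064 = 0.0064, 1/5 · 0.001 = 0.0002; these sum to 0.2844.
Normalising, the posterior is P(r = 1 | data) = 0.76899, P(r = 4 | data) = 0.075949, P(r = 5 | data) = 0.13186, P(r = 6 | data) = 0.022504, P(r = 9 | data) = 0.00070323.
The predictive probability is P(purple next | data) = (1/10)(0.76899) + (2/5)(0.075949) + (1/2)(0.13186) + (3/5)(0.022504) + (9/10)(0.00070323) = 0.18734.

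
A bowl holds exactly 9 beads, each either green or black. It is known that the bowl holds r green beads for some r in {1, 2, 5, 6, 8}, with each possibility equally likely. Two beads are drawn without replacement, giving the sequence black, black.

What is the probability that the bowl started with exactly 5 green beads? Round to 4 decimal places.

0.1034

For each hypothesis, P(data | H) works out to: P(data | r = 1) = (8/9)(7/8) = 7/9; P(data | r = 2) = (7/9)(6/8) = 7/12; P(data | r = 5) = (4/9)(3/8) = 1/6; P(data | r = 6) = (3/9)(2/8) = 1/12; P(data | r = 8) = (1/9)(0/8) = 0.
The prior-weighted likelihoods are 1/5 · 7/9 = 7/45, 1/5 · 7/12 = 7/60, 1/5 · 1/6 = 1/30, 1/5 · 1/12 = 1/60, 1/5 · 0 = 0; these sum to 29/90.
Hence P(r = 5 | data) = (1/30) / (29/90) = 3/29.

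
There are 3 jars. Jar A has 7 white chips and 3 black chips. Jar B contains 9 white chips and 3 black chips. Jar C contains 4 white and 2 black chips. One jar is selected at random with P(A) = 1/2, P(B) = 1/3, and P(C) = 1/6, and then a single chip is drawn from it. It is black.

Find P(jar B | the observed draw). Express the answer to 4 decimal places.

0.2885

For each hypothesis, P(data | H) works out to: P(data | jar A) = (3/10) = 3/10; P(data | jar B) = (3/12) = 1/4; P(data | jar C) = (2/6) = 1/3.
The prior-weighted likelihoods are 1/2 · 3/10 = 3/20, 1/3 · 1/4 = 1/12, 1/6 · 1/3 = 1/18; with total 13/45.
By Bayes' rule, P(jar B | data) = (1/12) / (13/45) = 15/52.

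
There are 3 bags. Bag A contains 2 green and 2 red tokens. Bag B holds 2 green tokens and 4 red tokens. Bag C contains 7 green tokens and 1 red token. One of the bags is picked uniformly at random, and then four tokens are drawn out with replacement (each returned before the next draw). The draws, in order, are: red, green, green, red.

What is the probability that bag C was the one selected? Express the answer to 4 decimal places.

0.0966

For each hypothesis, P(data | H) works out to: P(data | bag A) = (2/4)(2/4)(2/4)(2/4) = 0.0625; P(data | bag B) = (4/6)(2/6)(2/6)(4/6) = 0.049383; P(data | bag C) = (1/8)(7/8)(7/8)(1/8) = 0.011963.
Weighting by the prior gives 1/3 · 0.0625 = 0.020833, 1/3 · 0.049383 = 0.016461, 1/3 · 0.011963 = 0.0039876; summing to 0.041282.
Therefore the posterior P(bag C | data) = (0.0039876) / (0.041282) = 0.096595.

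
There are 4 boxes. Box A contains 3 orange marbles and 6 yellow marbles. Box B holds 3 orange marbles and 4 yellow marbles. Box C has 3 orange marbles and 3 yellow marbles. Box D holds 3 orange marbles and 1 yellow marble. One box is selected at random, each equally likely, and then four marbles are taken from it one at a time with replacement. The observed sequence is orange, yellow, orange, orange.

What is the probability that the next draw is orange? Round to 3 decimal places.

0.580

For each hypothesis, P(data | H) works out to: P(data | box A) = (3/9)(6/9)(3/9)(3/9) = 0.024691; P(data | box B) = (3/7)(4/7)(3/7)(3/7) = 0.044981; P(data | box C) = (3/6)(3/6)(3/6)(3/6) = 0.0625; P(data | box D) = (3/4)(1/4)(3/4)(3/4) = 0.10547.
The prior-weighted likelihoods are 1/4 · 0.024691 = 0.0061728, 1/4 · 0.044981 = 0.011245, 1/4 · 0.0625 = 0.015625, 1/4 · 0.10547 = 0.026367; summing to 0.05941.
Dividing through by the total gives posterior P(box A | data) = 0.1039, P(box B | data) = 0.18928, P(box C | data) = 0.263, P(box D | data) = 0.44381.
Averaging over the posterior, P(orange next | data) = (1/3)(0.1039) + (3/7)(0.18928) + (1/2)(0.263) + (3/4)(0.44381) = 0.58012.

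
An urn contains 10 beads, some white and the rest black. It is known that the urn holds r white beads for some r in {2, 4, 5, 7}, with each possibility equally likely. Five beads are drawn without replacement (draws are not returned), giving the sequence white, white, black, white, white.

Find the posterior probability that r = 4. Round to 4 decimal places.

0.0441

The likelihood of the observed sequence under each hypothesis: P(data | r = 2) = (2/10)(1/9)(8/8)(0/7) = 0; P(data | r = 4) = (4/10)(3/9)(6/8)(2/7)(1/6) = 0.0047619; P(data | r = 5) = (5/10)(4/9)(5/8)(3/7)(2/6) = 0.019841; P(data | r = 7) = (7/10)(6/9)(3/8)(5/7)(4/6) = 0.083333.
Weighting by the prior gives 1/4 · 0 = 0, 1/4 · 0.0047619 = 0.0011905, 1/4 · 0.019841 = 0.0049603, 1/4 · 0.083333 = 0.020833; these sum to 0.026984.
Therefore the posterior P(r = 4 | data) = (0.0011905) / (0.026984) = 0.044118.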